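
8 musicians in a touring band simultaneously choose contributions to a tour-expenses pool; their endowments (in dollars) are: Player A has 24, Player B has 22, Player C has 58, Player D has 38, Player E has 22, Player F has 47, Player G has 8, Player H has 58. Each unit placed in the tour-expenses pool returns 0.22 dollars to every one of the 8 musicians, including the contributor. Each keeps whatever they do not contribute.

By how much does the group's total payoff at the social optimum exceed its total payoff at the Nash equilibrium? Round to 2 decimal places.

The private return per contributed unit is 0.22 < 1 for everyone, so the Nash equilibrium is zero contribution and the group total is Σ E_j = 24 + 22 + 58 + 38 + 22 + 47 + 8 + 58 = 277.
Each contributed unit returns 1.760 to the group, so the social optimum is full contribution by everyone: group total = 1.760 × 277 = 487.52.
Efficiency loss = (1.760 − 1) × 277 = 210.52.

210.52 dollars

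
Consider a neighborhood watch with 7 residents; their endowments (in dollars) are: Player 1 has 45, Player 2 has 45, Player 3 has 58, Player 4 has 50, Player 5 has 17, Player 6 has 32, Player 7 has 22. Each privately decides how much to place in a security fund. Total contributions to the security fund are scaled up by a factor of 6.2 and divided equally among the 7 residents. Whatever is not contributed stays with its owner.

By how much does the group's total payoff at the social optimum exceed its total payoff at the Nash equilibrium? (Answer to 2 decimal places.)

The private return per contributed unit is 6.2/7 = 0.8857 < 1 for every player regardless of endowment, so the Nash equilibrium is zero contribution and the group total is Σ E_j = 45 + 45 + 58 + 50 + 17 + 32 + 22 = 269.
Each contributed unit returns 6.200 to the group, so the social optimum is full contribution by everyone: group total = 6.200 × 269 = 1667.80.
Efficiency loss = (6.200 − 1) × 269 = 1398.80.

1398.80 dollars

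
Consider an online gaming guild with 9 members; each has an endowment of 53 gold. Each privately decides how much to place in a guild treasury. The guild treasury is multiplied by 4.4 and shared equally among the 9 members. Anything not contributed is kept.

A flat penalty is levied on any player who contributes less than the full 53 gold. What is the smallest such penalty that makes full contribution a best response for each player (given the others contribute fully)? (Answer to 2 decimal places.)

27.09 gold

Given the others contribute fully, the best deviation is to contribute 0 (any partial contribution still incurs the fine and gives up units whose private return 0.4889 is below 1).
Deviating from 53 to 0 saves 53 gold but forfeits the deviator's share of the drop in the guild treasury: 4.4/9 × 53 = 25.91.
So the deviation gain is 53 − 25.91 = 27.09, and the fine must be at least 27.09 gold to wipe it out.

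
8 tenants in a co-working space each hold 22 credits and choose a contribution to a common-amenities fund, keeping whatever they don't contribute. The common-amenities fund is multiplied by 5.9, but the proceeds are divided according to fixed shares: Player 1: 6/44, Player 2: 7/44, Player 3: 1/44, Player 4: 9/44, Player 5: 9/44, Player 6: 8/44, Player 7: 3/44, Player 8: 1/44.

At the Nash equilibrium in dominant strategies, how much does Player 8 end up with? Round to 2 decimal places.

30.85 credits

For player j, contributing a unit is worthwhile iff 5.9 × (j's share) ≥ 1, i.e. iff j's share is at least 0.1695.
Player 4, Player 5 and Player 6 are above the threshold, contributing 22 each; the remaining 5 contribute 0. Total contributed: 66.
Player 8 keeps 22 and receives 5.9 × 66 × 1/44 = 8.85 from the common-amenities fund, for a payoff of 30.85.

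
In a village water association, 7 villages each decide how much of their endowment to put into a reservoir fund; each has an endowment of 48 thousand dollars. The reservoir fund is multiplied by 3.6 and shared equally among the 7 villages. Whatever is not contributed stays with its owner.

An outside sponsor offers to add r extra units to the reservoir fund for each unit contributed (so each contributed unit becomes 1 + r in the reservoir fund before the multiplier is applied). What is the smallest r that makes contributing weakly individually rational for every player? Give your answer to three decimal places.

0.944

With matching at rate r, one contributed unit becomes (1 + r) in the reservoir fund and returns 3.6 × (1 + r) / 7 to the contributor.
Setting this equal to 1: 1 + r = 7/3.6 = 1.9444.
So the minimum matching rate is r = 1.9444 − 1 = 0.944.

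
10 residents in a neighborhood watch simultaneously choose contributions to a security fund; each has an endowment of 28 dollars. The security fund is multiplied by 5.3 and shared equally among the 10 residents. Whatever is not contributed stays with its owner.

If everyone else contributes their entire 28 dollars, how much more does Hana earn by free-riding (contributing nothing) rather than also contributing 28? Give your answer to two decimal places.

13.16 dollars

Switching from a contribution of 28 to 0 lets Hana keep an extra 28 dollars, but lowers the security fund by 28, which costs Hana their own share of that drop: 5.3/10 × 28 = 14.84.
Net gain = 28 − 14.84 = 13.16. The private return per contributed unit (0.5300) is below 1, so free-riding is indeed the best response regardless of what the others do.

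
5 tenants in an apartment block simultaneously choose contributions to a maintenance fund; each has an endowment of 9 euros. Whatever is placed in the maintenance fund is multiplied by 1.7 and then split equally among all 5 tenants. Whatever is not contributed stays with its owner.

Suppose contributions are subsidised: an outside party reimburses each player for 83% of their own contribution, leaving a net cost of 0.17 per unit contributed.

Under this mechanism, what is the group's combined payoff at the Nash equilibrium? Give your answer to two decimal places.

The effective private return per unit is now (1.7/5) / 0.17 = 2.0000 > 1, so every player's dominant strategy flips to full contribution.
At the Nash equilibrium everyone contributes 9. Group total payoff = 5 × (9 × 0.83 + 1.7 × 9) = 113.85.

113.85 euros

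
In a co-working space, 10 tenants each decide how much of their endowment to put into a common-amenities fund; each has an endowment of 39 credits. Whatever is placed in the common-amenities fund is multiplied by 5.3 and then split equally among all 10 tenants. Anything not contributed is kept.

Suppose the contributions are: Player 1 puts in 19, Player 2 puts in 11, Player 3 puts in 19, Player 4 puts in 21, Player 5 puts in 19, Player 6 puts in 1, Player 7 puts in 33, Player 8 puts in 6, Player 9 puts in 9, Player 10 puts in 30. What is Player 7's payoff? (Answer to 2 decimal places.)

Total contributed: 19 + 11 + 19 + 21 + 19 + 1 + 33 + 6 + 9 + 30 = 168.
Each receives 5.3 × 168 / 10 = 89.04 from the common-amenities fund.
Player 7 keeps 39 − 33 = 6, so Player 7's payoff is 6 + 89.04 = 95.04.

95.04 credits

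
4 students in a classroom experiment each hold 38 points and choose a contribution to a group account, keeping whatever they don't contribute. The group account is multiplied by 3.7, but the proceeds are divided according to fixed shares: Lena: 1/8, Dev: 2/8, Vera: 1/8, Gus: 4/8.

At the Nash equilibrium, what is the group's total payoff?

A player with share s gets back 3.7·s per unit contributed, so full contribution is dominant for anyone with s > 1/3.7 = 0.2703 and zero contribution is dominant for anyone below.
Only Gus (4/8) clears that bar, contributing 38; the remaining 3 contribute 0. Total contributed: 38.
The group account pays out 3.7 × 38 = 140.60 in total (split across the unequal shares, but the aggregate is all that matters for the group sum).
The 3 free-riders keep 38 each, adding 114. Group total = 114 + 140.60 = 254.60.

254.60 points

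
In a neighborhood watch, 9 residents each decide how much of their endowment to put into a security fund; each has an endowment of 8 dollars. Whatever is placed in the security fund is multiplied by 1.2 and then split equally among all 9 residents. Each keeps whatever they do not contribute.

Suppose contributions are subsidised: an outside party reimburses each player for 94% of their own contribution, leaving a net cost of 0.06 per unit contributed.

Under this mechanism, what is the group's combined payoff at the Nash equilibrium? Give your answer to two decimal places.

The effective private return per unit is now (1.2/9) / 0.06 = 2.2222 > 1, so every player's dominant strategy flips to full contribution.
At the Nash equilibrium everyone contributes 8. Group total payoff = 9 × (8 × 0.94 + 1.2 × 8) = 154.08.

154.08 dollars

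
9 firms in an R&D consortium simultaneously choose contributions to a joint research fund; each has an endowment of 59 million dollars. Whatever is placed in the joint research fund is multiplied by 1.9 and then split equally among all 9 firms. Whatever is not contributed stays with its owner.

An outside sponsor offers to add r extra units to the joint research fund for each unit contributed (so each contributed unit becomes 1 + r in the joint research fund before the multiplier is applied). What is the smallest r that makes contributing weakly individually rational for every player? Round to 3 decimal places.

With matching at rate r, one contributed unit becomes (1 + r) in the joint research fund and returns 1.9 × (1 + r) / 9 to the contributor.
Setting this equal to 1: 1 + r = 9/1.9 = 4.7368.
So the minimum matching rate is r = 4.7368 − 1 = 3.737.

3.737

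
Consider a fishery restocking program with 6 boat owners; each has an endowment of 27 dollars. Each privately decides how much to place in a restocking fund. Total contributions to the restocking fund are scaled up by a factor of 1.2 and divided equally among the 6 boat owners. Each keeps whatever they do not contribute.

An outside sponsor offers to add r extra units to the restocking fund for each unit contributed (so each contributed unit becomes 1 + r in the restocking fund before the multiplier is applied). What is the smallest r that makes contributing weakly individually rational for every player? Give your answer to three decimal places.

4.000

With matching at rate r, one contributed unit becomes (1 + r) in the restocking fund and returns 1.2 × (1 + r) / 6 to the contributor.
Setting this equal to 1: 1 + r = 6/1.2 = 5.0000.
So the minimum matching rate is r = 5.0000 − 1 = 4.000.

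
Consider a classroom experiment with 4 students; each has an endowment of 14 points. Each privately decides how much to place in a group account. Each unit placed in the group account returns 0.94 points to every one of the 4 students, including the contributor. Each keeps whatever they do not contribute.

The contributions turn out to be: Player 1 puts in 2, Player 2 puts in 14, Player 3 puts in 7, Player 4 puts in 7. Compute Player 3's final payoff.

Total contributed: 2 + 14 + 7 + 7 = 30.
Each receives 0.94 × 30 = 28.20 from the group account.
Player 3 keeps 14 − 7 = 7, so Player 3's payoff is 7 + 28.20 = 35.20.

35.20 points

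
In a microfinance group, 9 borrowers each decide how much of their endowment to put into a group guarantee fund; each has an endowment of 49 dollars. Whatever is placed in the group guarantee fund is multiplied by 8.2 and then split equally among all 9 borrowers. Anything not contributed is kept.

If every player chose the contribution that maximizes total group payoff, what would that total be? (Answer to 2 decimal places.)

3616.20 dollars

Each contributed unit returns 8.200 to the group as a whole (0.9111 to each of 9 players), which exceeds 1, so the social optimum is full contribution: group total = 8.200 × 441 = 3616.20.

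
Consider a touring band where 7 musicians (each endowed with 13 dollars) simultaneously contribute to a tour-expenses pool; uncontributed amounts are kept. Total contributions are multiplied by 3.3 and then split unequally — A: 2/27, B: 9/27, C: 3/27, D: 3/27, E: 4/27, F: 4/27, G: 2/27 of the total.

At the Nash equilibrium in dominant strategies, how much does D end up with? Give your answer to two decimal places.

17.77 dollars

For player j, contributing a unit is worthwhile iff 3.3 × (j's share) ≥ 1, i.e. iff j's share is at least 0.3030.
The only share above 0.3030 is B's 9/27, contributing 13; the remaining 6 contribute 0. Total contributed: 13.
D keeps 13 and receives 3.3 × 13 × 3/27 = 4.77 from the tour-expenses pool, for a payoff of 17.77.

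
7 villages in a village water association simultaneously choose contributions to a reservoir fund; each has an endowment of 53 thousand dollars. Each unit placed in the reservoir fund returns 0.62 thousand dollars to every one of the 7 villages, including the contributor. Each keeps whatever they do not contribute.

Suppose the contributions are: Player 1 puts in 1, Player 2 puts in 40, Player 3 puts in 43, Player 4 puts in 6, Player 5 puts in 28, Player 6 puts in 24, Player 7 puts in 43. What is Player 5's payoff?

139.70 thousand dollars

Total contributed: 1 + 40 + 43 + 6 + 28 + 24 + 43 = 185.
Each receives 0.62 × 185 = 114.70 from the reservoir fund.
Player 5 keeps 53 − 28 = 25, so Player 5's payoff is 25 + 114.70 = 139.70.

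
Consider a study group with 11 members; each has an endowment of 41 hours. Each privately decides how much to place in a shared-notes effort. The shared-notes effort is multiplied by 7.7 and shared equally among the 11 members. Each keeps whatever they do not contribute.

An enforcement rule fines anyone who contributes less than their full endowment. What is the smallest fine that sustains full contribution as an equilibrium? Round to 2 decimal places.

Given the others contribute fully, the best deviation is to contribute 0 (any partial contribution still incurs the fine and gives up units whose private return 0.7000 is below 1).
Deviating from 41 to 0 saves 41 hours but forfeits the deviator's share of the drop in the shared-notes effort: 7.7/11 × 41 = 28.70.
So the deviation gain is 41 − 28.70 = 12.30, and the fine must be at least 12.30 hours to wipe it out.

12.30 hours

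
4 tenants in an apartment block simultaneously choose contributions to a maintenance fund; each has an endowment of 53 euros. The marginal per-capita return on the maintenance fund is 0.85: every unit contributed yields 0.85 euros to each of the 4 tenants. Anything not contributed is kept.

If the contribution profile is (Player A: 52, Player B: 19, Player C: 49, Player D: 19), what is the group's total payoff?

Total contributed: 52 + 19 + 49 + 19 = 139; total kept: 4 × 53 − 139 = 73.
The maintenance fund pays out 0.85 × 4 × 139 = 472.60 in aggregate.
Group total = 73 + 472.60 = 545.60.

545.60 euros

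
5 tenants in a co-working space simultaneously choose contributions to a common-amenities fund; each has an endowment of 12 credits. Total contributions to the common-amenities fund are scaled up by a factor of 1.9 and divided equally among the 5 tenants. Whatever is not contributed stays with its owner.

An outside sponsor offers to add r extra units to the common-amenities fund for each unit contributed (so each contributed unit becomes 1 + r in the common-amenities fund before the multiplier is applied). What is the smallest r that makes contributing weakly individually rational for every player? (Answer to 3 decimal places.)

1.632

With matching at rate r, one contributed unit becomes (1 + r) in the common-amenities fund and returns 1.9 × (1 + r) / 5 to the contributor.
Setting this equal to 1: 1 + r = 5/1.9 = 2.6316.
So the minimum matching rate is r = 2.6316 − 1 = 1.632.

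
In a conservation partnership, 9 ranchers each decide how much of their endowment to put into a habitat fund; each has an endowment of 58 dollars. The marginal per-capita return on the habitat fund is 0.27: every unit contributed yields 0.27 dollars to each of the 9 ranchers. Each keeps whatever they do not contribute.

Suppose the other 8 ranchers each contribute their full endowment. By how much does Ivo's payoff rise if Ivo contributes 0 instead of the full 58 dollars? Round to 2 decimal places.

42.34 dollars

Switching from a contribution of 58 to 0 lets Ivo keep an extra 58 dollars, but lowers the habitat fund by 58, which costs Ivo their own share of that drop: 0.27 × 58 = 15.66.
Net gain = 58 − 15.66 = 42.34. The private return per contributed unit (0.27) is below 1, so free-riding is indeed the best response regardless of what the others do.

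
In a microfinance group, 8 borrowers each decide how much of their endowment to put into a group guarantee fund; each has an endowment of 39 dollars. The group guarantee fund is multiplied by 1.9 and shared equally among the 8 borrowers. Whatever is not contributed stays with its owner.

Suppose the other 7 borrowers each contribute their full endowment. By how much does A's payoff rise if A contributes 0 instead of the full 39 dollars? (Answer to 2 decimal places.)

Switching from a contribution of 39 to 0 lets A keep an extra 39 dollars, but lowers the group guarantee fund by 39, which costs A their own share of that drop: 1.9/8 × 39 = 9.26.
Net gain = 39 − 9.26 = 29.74. The private return per contributed unit (0.2375) is below 1, so free-riding is indeed the best response regardless of what the others do.

29.74 dollars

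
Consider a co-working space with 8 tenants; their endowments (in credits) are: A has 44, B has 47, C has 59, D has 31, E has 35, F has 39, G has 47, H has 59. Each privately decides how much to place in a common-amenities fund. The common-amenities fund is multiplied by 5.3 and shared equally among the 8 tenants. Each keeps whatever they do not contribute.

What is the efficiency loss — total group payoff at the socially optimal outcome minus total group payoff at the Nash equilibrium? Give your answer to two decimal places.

1552.30 credits

The private return per contributed unit is 5.3/8 = 0.6625 < 1 for every player regardless of endowment, so the Nash equilibrium is zero contribution and the group total is Σ E_j = 44 + 47 + 59 + 31 + 35 + 39 + 47 + 59 = 361.
Each contributed unit returns 5.300 to the group, so the social optimum is full contribution by everyone: group total = 5.300 × 361 = 1913.30.
Efficiency loss = (5.300 − 1) × 361 = 1552.30.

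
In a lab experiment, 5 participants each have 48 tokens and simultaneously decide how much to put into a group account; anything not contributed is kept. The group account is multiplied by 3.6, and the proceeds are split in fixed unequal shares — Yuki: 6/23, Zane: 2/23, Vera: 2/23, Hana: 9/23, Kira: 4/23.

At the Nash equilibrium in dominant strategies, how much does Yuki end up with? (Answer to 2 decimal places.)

A player with share s gets back 3.6·s per unit contributed, so full contribution is dominant for anyone with s > 1/3.6 = 0.2778 and zero contribution is dominant for anyone below.
Hana alone (share 9/23) is above the threshold, contributing 48; the remaining 4 contribute 0. Total contributed: 48.
Yuki keeps 48 and receives 3.6 × 48 × 6/23 = 45.08 from the group account, for a payoff of 93.08.

93.08 tokens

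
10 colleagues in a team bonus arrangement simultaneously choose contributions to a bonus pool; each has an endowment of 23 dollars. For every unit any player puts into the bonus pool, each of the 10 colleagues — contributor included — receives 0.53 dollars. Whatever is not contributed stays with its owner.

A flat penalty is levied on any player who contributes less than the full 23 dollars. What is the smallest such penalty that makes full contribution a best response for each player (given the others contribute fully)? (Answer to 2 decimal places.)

Given the others contribute fully, the best deviation is to contribute 0 (any partial contribution still incurs the fine and gives up units whose private return 0.53 is below 1).
Deviating from 23 to 0 saves 23 dollars but forfeits the deviator's share of the drop in the bonus pool: 0.53 × 23 = 12.19.
So the deviation gain is 23 − 12.19 = 10.81, and the fine must be at least 10.81 dollars to wipe it out.

10.81 dollars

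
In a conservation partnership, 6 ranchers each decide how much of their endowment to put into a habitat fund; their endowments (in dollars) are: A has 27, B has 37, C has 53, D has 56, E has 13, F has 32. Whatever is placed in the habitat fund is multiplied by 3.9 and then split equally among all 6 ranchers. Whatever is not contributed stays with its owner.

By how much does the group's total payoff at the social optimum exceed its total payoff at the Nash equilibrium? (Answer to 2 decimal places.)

The private return per contributed unit is 3.9/6 = 0.6500 < 1 for every player regardless of endowment, so the Nash equilibrium is zero contribution and the group total is Σ E_j = 27 + 37 + 53 + 56 + 13 + 32 = 218.
Each contributed unit returns 3.900 to the group, so the social optimum is full contribution by everyone: group total = 3.900 × 218 = 850.20.
Efficiency loss = (3.900 − 1) × 218 = 632.20.

632.20 dollars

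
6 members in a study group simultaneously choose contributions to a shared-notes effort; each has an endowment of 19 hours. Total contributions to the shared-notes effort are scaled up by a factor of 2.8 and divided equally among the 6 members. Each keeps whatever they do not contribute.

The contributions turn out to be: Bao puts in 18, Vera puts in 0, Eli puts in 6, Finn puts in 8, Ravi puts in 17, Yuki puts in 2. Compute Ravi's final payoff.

Total contributed: 18 + 0 + 6 + 8 + 17 + 2 = 51.
Each receives 2.8 × 51 / 6 = 23.80 from the shared-notes effort.
Ravi keeps 19 − 17 = 2, so Ravi's payoff is 2 + 23.80 = 25.80.

25.80 hours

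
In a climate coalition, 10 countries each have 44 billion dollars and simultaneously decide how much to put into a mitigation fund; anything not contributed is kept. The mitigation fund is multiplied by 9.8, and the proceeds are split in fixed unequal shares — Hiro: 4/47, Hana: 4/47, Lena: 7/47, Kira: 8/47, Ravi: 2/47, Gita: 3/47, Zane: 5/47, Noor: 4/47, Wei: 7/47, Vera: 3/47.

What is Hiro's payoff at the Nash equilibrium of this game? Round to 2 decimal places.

For player j, contributing a unit is worthwhile iff 9.8 × (j's share) ≥ 1, i.e. iff j's share is at least 0.1020.
Lena, Kira, Zane and Wei are above the threshold, contributing 44 each; the remaining 6 contribute 0. Total contributed: 176.
Hiro keeps 44 and receives 9.8 × 176 × 4/47 = 146.79 from the mitigation fund, for a payoff of 190.79.

190.79 billion dollars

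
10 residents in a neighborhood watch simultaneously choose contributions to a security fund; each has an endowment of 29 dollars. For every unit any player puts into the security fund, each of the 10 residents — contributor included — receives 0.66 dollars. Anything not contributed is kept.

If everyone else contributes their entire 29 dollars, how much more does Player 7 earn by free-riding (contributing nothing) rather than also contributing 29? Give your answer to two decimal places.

Switching from a contribution of 29 to 0 lets Player 7 keep an extra 29 dollars, but lowers the security fund by 29, which costs Player 7 their own share of that drop: 0.66 × 29 = 19.14.
Net gain = 29 − 19.14 = 9.86. The private return per contributed unit (0.66) is below 1, so free-riding is indeed the best response regardless of what the others do.

9.86 dollars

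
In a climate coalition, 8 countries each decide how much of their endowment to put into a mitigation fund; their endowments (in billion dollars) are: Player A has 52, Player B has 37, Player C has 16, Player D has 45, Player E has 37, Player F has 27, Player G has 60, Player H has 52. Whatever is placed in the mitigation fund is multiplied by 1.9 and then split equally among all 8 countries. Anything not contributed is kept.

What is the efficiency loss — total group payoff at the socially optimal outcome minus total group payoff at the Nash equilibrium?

The private return per contributed unit is 1.9/8 = 0.2375 < 1 for every player regardless of endowment, so the Nash equilibrium is zero contribution and the group total is Σ E_j = 52 + 37 + 16 + 45 + 37 + 27 + 60 + 52 = 326.
Each contributed unit returns 1.900 to the group, so the social optimum is full contribution by everyone: group total = 1.900 × 326 = 619.40.
Efficiency loss = (1.900 − 1) × 326 = 293.40.

293.40 billion dollars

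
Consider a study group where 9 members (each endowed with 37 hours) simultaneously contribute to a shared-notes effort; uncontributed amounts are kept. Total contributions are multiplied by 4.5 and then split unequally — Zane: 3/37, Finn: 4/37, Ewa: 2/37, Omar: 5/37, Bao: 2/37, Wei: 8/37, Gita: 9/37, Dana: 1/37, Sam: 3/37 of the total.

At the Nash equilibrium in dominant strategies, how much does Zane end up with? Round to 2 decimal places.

Player j's private return per contributed unit is 4.5 × (j's share). Contributing is weakly dominant for j when that share is at least 1/4.5 = 0.2222, and contributing 0 is dominant otherwise.
Only Gita (9/37) clears that bar, contributing 37; the remaining 8 contribute 0. Total contributed: 37.
Zane keeps 37 and receives 4.5 × 37 × 3/37 = 13.50 from the shared-notes effort, for a payoff of 50.50.

50.50 hours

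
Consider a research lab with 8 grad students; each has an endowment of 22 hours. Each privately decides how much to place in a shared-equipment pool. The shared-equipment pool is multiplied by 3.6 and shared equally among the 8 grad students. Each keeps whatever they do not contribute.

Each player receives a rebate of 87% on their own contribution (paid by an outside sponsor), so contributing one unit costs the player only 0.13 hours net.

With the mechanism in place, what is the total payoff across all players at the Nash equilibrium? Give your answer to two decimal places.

The effective private return per unit is now (3.6/8) / 0.13 = 3.4615 > 1, so every player's dominant strategy flips to full contribution.
At the Nash equilibrium everyone contributes 22. Group total payoff = 8 × (22 × 0.87 + 3.6 × 22) = 786.72.

786.72 hours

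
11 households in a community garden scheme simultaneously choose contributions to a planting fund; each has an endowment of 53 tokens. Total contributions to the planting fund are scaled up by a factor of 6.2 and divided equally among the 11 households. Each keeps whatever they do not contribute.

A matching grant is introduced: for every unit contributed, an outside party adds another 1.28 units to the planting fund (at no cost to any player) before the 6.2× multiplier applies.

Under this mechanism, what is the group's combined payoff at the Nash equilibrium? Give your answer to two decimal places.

With the mechanism, a contributed unit returns 6.2 × 2.28 / 11 = 1.2851 per unit of net cost to the contributor — now above 1 — so contributing fully is weakly dominant for every player.
So the Nash equilibrium is full contribution by all 11; the group earns 6.2 × 2.28 × 583 = 8241.29.

8241.29 tokens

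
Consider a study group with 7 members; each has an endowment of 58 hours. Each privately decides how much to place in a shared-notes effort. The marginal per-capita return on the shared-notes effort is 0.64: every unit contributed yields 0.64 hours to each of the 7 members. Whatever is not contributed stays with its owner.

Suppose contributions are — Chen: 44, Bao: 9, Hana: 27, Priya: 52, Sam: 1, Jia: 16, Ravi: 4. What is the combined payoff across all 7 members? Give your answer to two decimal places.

Total contributed: 44 + 9 + 27 + 52 + 1 + 16 + 4 = 153; total kept: 7 × 58 − 153 = 253.
The shared-notes effort pays out 0.64 × 7 × 153 = 685.44 in aggregate.
Group total = 253 + 685.44 = 938.44.

938.44 hours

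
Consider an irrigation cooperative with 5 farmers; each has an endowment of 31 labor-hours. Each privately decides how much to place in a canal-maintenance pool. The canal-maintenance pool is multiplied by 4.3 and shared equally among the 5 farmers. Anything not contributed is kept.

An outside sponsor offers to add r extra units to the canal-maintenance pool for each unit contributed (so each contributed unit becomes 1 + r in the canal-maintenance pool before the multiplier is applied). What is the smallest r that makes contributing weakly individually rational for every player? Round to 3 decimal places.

With matching at rate r, one contributed unit becomes (1 + r) in the canal-maintenance pool and returns 4.3 × (1 + r) / 5 to the contributor.
Setting this equal to 1: 1 + r = 5/4.3 = 1.1628.
So the minimum matching rate is r = 1.1628 − 1 = 0.163.

0.163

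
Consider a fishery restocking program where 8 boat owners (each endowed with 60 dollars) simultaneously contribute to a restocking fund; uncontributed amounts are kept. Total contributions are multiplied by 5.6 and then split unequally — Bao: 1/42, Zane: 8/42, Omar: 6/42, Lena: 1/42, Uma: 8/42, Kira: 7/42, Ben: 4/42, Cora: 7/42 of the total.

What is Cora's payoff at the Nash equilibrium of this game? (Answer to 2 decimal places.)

172.00 dollars

For player j, contributing a unit is worthwhile iff 5.6 × (j's share) ≥ 1, i.e. iff j's share is at least 0.1786.
Zane and Uma are above the threshold, contributing 60 each; the remaining 6 contribute 0. Total contributed: 120.
Cora keeps 60 and receives 5.6 × 120 × 7/42 = 112.00 from the restocking fund, for a payoff of 172.00.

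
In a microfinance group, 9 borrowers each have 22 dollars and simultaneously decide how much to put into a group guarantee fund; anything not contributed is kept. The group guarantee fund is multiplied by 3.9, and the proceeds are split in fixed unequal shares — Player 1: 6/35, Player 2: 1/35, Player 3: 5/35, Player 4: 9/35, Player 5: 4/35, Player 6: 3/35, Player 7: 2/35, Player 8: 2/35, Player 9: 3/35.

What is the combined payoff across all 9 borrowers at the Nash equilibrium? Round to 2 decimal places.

261.80 dollars

For player j, contributing a unit is worthwhile iff 3.9 × (j's share) ≥ 1, i.e. iff j's share is at least 0.2564.
The only share above 0.2564 is Player 4's 9/35, contributing 22; the remaining 8 contribute 0. Total contributed: 22.
The group guarantee fund pays out 3.9 × 22 = 85.80 in total (split across the unequal shares, but the aggregate is all that matters for the group sum).
The 8 free-riders keep 22 each, adding 176. Group total = 176 + 85.80 = 261.80.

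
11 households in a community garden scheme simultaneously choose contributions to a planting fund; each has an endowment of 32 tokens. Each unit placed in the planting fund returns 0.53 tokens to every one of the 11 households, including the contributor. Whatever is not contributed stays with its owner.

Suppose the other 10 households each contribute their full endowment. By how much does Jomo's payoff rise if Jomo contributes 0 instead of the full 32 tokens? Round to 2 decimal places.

Switching from a contribution of 32 to 0 lets Jomo keep an extra 32 tokens, but lowers the planting fund by 32, which costs Jomo their own share of that drop: 0.53 × 32 = 16.96.
Net gain = 32 − 16.96 = 15.04. The private return per contributed unit (0.53) is below 1, so free-riding is indeed the best response regardless of what the others do.

15.04 tokens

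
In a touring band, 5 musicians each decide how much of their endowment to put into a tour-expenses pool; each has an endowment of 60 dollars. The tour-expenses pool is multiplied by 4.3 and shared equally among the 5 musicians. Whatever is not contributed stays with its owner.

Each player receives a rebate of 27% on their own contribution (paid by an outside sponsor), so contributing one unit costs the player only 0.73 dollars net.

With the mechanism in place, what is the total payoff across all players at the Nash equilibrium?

Under the mechanism each unit contributed yields (4.3/5) / 0.73 = 1.1781 back to its contributor per unit of net cost, which exceeds 1, making full contribution the dominant choice for everyone.
So the Nash equilibrium is full contribution by all 5; the group earns 5 × (60 × 0.27 + 4.3 × 60) = 1371.00.

1371.00 dollars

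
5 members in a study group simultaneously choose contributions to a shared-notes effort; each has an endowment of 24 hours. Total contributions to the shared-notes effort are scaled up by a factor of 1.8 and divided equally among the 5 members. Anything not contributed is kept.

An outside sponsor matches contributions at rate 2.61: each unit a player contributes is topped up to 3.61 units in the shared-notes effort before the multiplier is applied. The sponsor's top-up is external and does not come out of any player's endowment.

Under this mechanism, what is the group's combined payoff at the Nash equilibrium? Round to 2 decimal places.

779.76 hours

Under the mechanism each unit contributed yields 1.8 × 3.61 / 5 = 1.2996 back to its contributor per unit of net cost, which exceeds 1, making full contribution the dominant choice for everyone.
So the Nash equilibrium is full contribution by all 5; the group earns 1.8 × 3.61 × 120 = 779.76.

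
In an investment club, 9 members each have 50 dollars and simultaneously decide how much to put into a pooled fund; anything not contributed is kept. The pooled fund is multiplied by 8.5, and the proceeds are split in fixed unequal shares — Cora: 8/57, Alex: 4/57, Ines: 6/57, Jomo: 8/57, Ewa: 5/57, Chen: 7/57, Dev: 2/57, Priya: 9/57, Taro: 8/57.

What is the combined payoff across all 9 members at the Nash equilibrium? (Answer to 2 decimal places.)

2325.00 dollars

Player j's private return per contributed unit is 8.5 × (j's share). Contributing is weakly dominant for j when that share is at least 1/8.5 = 0.1176, and contributing 0 is dominant otherwise.
The shares above 0.1176 belong to Cora, Jomo, Chen, Priya and Taro, contributing 50 each; the remaining 4 contribute 0. Total contributed: 250.
The pooled fund pays out 8.5 × 250 = 2125.00 in total (split across the unequal shares, but the aggregate is all that matters for the group sum).
The 4 free-riders keep 50 each, adding 200. Group total = 200 + 2125.00 = 2325.00.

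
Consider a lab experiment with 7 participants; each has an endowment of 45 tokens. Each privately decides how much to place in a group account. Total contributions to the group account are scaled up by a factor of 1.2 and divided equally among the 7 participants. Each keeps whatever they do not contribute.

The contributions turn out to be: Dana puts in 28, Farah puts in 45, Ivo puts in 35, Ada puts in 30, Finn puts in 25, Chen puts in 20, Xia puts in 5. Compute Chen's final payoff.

57.23 tokens

Total contributed: 28 + 45 + 35 + 30 + 25 + 20 + 5 = 188.
Each receives 1.2 × 188 / 7 = 32.23 from the group account.
Chen keeps 45 − 20 = 25, so Chen's payoff is 25 + 32.23 = 57.23.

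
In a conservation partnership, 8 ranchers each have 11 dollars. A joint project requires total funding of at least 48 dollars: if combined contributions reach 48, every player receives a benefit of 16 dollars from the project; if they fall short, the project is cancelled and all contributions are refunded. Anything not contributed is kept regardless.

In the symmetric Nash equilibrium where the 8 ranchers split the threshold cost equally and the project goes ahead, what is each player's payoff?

21 dollars

Equal share of the threshold: 48/8 = 6.
At this profile no one gains by cutting their contribution: any cut drops the total below 48, the project is cancelled, contributions are refunded, and the deviator ends with 11, which is less than 11 − 6 + 16 = 21. Contributing more than 6 just wastes the excess. So contributing exactly 6 is a best response.
Each player's payoff: 11 − 6 + 16 = 21.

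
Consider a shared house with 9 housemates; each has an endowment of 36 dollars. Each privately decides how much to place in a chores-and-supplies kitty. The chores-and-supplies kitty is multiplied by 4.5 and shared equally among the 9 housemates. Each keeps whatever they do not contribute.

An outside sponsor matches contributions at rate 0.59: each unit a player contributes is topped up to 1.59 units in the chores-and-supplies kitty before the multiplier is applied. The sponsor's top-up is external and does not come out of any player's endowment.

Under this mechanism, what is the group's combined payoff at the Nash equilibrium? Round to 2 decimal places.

The effective private return is 4.5 × 1.59 / 9 = 0.7950, which is still under 1, so the mechanism doesn't change anyone's dominant strategy: zero contribution.
At the Nash equilibrium no one contributes; group total payoff = 9 × 36 = 324.

324.00 dollars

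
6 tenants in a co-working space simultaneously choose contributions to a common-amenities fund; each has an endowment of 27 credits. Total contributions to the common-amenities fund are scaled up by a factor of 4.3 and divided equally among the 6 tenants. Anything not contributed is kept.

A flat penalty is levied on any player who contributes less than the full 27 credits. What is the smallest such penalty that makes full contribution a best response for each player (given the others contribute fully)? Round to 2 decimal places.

7.65 credits

Given the others contribute fully, the best deviation is to contribute 0 (any partial contribution still incurs the fine and gives up units whose private return 0.7167 is below 1).
Deviating from 27 to 0 saves 27 credits but forfeits the deviator's share of the drop in the common-amenities fund: 4.3/6 × 27 = 19.35.
So the deviation gain is 27 − 19.35 = 7.65, and the fine must be at least 7.65 credits to wipe it out.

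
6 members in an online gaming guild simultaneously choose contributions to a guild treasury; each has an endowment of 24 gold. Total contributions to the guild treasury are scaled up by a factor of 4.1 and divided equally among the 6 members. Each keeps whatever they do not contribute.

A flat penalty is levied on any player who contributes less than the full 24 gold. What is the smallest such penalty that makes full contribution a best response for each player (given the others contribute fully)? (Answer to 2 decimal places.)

Given the others contribute fully, the best deviation is to contribute 0 (any partial contribution still incurs the fine and gives up units whose private return 0.6833 is below 1).
Deviating from 24 to 0 saves 24 gold but forfeits the deviator's share of the drop in the guild treasury: 4.1/6 × 24 = 16.40.
So the deviation gain is 24 − 16.40 = 7.60, and the fine must be at least 7.60 gold to wipe it out.

7.60 gold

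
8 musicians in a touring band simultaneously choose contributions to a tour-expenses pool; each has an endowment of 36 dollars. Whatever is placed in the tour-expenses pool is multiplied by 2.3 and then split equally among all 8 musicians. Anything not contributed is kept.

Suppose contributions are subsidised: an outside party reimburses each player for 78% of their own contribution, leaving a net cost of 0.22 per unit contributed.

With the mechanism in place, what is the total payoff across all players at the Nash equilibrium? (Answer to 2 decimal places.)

887.04 dollars

With the mechanism, a contributed unit returns (2.3/8) / 0.22 = 1.3068 per unit of net cost to the contributor — now above 1 — so contributing fully is weakly dominant for every player.
So the Nash equilibrium is full contribution by all 8; the group earns 8 × (36 × 0.78 + 2.3 × 36) = 887.04.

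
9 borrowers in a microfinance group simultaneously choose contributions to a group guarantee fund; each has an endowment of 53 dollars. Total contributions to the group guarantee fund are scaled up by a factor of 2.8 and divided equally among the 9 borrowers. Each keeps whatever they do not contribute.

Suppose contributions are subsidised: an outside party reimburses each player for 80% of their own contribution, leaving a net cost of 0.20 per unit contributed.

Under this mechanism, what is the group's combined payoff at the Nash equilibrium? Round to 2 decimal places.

1717.20 dollars

Under the mechanism each unit contributed yields (2.8/9) / 0.20 = 1.5556 back to its contributor per unit of net cost, which exceeds 1, making full contribution the dominant choice for everyone.
At the Nash equilibrium everyone contributes 53. Group total payoff = 9 × (53 × 0.80 + 2.8 × 53) = 1717.20.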